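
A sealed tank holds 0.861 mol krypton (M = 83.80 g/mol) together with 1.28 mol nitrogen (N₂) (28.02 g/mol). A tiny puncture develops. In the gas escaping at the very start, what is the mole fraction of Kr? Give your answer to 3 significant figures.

0.280

Rate_i ∝ x_i/√M_i (Graham's law weighted by mole fraction), so the effusate composition follows n_i/√M_i.
Mole fraction of Kr in the effusate = (n_Kr/√M_Kr) / (n_Kr/√M_Kr + n_N₂/√M_N₂)
= (0.861/√83.80) / (0.861/√83.80 + 1.28/√28.02) = 0.09405/(0.09405 + 0.2418) = 0.280.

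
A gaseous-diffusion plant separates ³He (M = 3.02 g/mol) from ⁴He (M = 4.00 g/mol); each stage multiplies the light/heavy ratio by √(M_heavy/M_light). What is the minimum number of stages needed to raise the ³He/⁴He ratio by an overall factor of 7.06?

Single-stage factor α = √(4.00/3.02), so ln α = ½ ln(1.32450) = 0.1405.
Need α^N ≥ 7.06 ⇒ N ≥ ln(7.06) / ln α = 1.954 / 0.1405 = 13.91.
Rounding up, N = 14 stages.

14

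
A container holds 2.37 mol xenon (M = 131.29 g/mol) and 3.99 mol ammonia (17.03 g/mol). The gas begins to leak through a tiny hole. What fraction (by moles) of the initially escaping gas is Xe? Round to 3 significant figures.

Effusion rate of each component ∝ n_i/√M_i (partial pressure × 1/√M).
Mole fraction of Xe in the effusate = (n_Xe/√M_Xe) / (n_Xe/√M_Xe + n_NH₃/√M_NH₃)
= (2.37/√131.29) / (2.37/√131.29 + 3.99/√17.03) = 0.2068/(0.2068 + 0.9669) = 0.176.

0.176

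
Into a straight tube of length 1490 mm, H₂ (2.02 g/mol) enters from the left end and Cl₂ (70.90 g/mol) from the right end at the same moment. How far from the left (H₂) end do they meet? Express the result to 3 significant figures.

1270 mm

Graham's law gives d_H₂/d_Cl₂ = rate_H₂/rate_Cl₂ = √(M_Cl₂/M_H₂) = √(70.90/2.02) = 5.924.
With d_H₂ + d_Cl₂ = 1490 mm, d_Cl₂ = 1490/(1 + 5.924) = 215.2 mm.
d_H₂ = 1490 − 215.2 = 1270 mm.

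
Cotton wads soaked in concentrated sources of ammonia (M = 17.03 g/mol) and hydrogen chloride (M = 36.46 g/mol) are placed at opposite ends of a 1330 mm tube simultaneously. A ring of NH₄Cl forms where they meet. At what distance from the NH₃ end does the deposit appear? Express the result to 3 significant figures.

790 mm

Graham's law gives d_NH₃/d_HCl = rate_NH₃/rate_HCl = √(M_HCl/M_NH₃) = √(36.46/17.03) = 1.463.
With d_NH₃ + d_HCl = 1330 mm, d_HCl = 1330/(1 + 1.463) = 540.0 mm.
d_NH₃ = 1330 − 540.0 = 790 mm.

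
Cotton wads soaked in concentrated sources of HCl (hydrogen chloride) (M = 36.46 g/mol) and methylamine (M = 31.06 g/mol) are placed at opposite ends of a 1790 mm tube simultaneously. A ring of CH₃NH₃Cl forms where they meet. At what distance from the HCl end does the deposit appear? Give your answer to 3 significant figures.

Graham's law gives d_HCl/d_CH₃NH₂ = rate_HCl/rate_CH₃NH₂ = √(M_CH₃NH₂/M_HCl) = √(31.06/36.46) = 0.9230.
With d_HCl + d_CH₃NH₂ = 1790 mm, d_CH₃NH₂ = 1790/(1 + 0.9230) = 930.8 mm.
d_HCl = 1790 − 930.8 = 859 mm.

859 mm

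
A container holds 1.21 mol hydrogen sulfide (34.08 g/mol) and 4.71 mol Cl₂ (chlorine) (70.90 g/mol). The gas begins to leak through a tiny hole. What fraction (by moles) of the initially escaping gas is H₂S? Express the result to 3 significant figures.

0.270

Each component's effusion rate ∝ (its partial pressure)·(1/√M) ∝ n_i/√M_i.
x_H₂S(eff) = (n_H₂S/√M_H₂S) / (n_H₂S/√M_H₂S + n_Cl₂/√M_Cl₂)
= (1.21/√34.08) / (1.21/√34.08 + 4.71/√70.90) = 0.2073/(0.2073 + 0.5594) = 0.270.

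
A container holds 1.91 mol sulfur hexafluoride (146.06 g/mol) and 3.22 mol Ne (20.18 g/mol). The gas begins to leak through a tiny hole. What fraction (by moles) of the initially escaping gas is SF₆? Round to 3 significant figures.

0.181

Rate_i ∝ x_i/√M_i (Graham's law weighted by mole fraction), so the effusate composition follows n_i/√M_i.
x_SF₆(eff) = (n_SF₆/√M_SF₆) / (n_SF₆/√M_SF₆ + n_Ne/√M_Ne)
= (1.91/√146.06) / (1.91/√146.06 + 3.22/√20.18) = 0.1580/(0.1580 + 0.7168) = 0.181.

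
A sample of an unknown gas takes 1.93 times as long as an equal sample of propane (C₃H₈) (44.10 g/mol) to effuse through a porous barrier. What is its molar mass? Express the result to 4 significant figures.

By Graham's law, t_X/t_C₃H₈ = √(M_X/M_C₃H₈).
1.93 = √(M_X/44.10)
M_X = 44.10 × 1.93² = 44.10 × 3.725 = 164.3 g/mol

164.3 g/mol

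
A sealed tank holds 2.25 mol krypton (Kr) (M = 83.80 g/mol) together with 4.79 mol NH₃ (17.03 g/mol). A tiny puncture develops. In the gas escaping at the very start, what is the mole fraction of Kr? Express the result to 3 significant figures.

Each component's effusion rate ∝ (its partial pressure)·(1/√M) ∝ n_i/√M_i.
x_Kr(eff) = (n_Kr/√M_Kr) / (n_Kr/√M_Kr + n_NH₃/√M_NH₃)
= (2.25/√83.80) / (2.25/√83.80 + 4.79/√17.03) = 0.2458/(0.2458 + 1.161) = 0.175.

0.175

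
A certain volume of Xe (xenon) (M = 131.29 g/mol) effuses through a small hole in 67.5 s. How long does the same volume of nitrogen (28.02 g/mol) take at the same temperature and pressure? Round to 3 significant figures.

31.2 s

Using Graham's law: t_N₂/t_Xe = √(M_N₂/M_Xe) = √(28.02/131.29) = √0.2134 = 0.4620.
So the time for N₂ is 67.5 × 0.4620 = 31.2 s.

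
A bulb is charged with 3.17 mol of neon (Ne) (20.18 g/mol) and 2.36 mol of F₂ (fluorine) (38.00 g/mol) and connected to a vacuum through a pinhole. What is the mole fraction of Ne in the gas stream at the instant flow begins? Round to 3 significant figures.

0.648

Effusion rate of each component ∝ n_i/√M_i (partial pressure × 1/√M).
So x_Ne in the escaping gas = (n_Ne/√M_Ne) / Σ(n_i/√M_i)
= (3.17/√20.18) / (3.17/√20.18 + 2.36/√38.00) = 0.7057/(0.7057 + 0.3828) = 0.648.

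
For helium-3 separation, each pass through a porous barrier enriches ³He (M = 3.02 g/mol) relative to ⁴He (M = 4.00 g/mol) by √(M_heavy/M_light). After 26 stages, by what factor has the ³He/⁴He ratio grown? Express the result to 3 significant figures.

The single-stage factor is √(M_heavy/M_light), so 26 stages give [√(4.00/3.02)]^26 = (4.00/3.02)^(26/2).
= 1.32450^13 = 38.6.

38.6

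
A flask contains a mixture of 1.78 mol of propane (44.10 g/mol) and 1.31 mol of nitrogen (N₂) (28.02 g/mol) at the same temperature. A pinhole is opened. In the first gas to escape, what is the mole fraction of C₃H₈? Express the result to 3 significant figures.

Rate_i ∝ x_i/√M_i (Graham's law weighted by mole fraction), so the effusate composition follows n_i/√M_i.
Mole fraction of C₃H₈ in the effusate = (n_C₃H₈/√M_C₃H₈) / (n_C₃H₈/√M_C₃H₈ + n_N₂/√M_N₂)
= (1.78/√44.10) / (1.78/√44.10 + 1.31/√28.02) = 0.2680/(0.2680 + 0.2475) = 0.520.

0.520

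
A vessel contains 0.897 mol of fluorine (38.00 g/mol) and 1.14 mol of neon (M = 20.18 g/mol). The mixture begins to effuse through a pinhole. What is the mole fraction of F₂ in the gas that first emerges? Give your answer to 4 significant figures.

0.3644

The effusion rate of species i is ∝ p_i/√M_i ∝ n_i/√M_i.
Mole fraction of F₂ in the effusate = (n_F₂/√M_F₂) / (n_F₂/√M_F₂ + n_Ne/√M_Ne)
= (0.897/√38.00) / (0.897/√38.00 + 1.14/√20.18) = 0.1455/(0.1455 + 0.2538) = 0.3644.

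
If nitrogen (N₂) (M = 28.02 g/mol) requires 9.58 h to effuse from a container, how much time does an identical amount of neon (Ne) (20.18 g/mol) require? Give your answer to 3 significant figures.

Using Graham's law: t_Ne/t_N₂ = √(M_Ne/M_N₂) = √(20.18/28.02) = √0.7202 = 0.8486.
So the time for Ne is 9.58 × 0.8486 = 8.13 h.

8.13 h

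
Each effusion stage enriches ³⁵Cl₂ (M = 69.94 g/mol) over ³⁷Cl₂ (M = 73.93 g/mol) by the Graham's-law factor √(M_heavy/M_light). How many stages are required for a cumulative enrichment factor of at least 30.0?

With α = √(73.93/69.94) per stage, ln α = ½ ln(1.05705) = 0.02774.
Need α^N ≥ 30.0 ⇒ N ≥ ln(30.0) / ln α = 3.401 / 0.02774 = 122.61.
Rounding up, N = 123 stages.

123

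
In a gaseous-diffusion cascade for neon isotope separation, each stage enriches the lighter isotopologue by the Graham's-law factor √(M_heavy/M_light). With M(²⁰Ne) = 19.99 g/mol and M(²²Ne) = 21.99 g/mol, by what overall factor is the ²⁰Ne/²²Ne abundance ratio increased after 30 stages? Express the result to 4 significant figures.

Overall factor = α^30 with α = √(21.99/19.99), i.e. (21.99/19.99)^(30/2).
= 1.10005^15 = 4.180.

4.180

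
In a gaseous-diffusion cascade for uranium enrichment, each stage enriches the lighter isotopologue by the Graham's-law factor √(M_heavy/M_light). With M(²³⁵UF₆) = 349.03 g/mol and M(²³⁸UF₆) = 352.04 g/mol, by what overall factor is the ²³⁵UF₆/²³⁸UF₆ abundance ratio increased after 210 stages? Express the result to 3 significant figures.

The single-stage factor is √(M_heavy/M_light), so 210 stages give [√(352.04/349.03)]^210 = (352.04/349.03)^(210/2).
= 1.00862^105 = 2.46.

2.46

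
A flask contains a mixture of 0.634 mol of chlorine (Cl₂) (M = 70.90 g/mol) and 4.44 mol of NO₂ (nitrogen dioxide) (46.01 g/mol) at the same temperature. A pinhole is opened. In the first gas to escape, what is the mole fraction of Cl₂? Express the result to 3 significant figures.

0.103

The effusion rate of species i is ∝ p_i/√M_i ∝ n_i/√M_i.
Mole fraction of Cl₂ in the effusate = (n_Cl₂/√M_Cl₂) / (n_Cl₂/√M_Cl₂ + n_NO₂/√M_NO₂)
= (0.634/√70.90) / (0.634/√70.90 + 4.44/√46.01) = 0.07530/(0.07530 + 0.6546) = 0.103.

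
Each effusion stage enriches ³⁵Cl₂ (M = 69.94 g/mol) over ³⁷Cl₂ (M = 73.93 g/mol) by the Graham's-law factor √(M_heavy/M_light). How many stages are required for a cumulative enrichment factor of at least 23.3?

114

Single-stage factor α = √(73.93/69.94), so ln α = ½ ln(1.05705) = 0.02774.
Need α^N ≥ 23.3 ⇒ N ≥ ln(23.3) / ln α = 3.148 / 0.02774 = 113.50.
Rounding up, N = 114 stages.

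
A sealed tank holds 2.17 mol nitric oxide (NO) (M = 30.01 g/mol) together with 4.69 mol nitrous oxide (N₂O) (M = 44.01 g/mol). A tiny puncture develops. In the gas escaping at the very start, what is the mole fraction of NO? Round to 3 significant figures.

0.359

The effusion rate of species i is ∝ p_i/√M_i ∝ n_i/√M_i.
So x_NO in the escaping gas = (n_NO/√M_NO) / Σ(n_i/√M_i)
= (2.17/√30.01) / (2.17/√30.01 + 4.69/√44.01) = 0.3961/(0.3961 + 0.7070) = 0.359.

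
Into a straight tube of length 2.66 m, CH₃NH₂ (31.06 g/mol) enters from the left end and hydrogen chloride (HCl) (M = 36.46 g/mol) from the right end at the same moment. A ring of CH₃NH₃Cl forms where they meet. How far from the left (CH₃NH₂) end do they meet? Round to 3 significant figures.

The fronts meet when d_CH₃NH₂ + d_HCl = L with d_CH₃NH₂/d_HCl = √(M_HCl/M_CH₃NH₂) (Graham's law). Here √(M_HCl/M_CH₃NH₂) = √(36.46/31.06) = 1.083.
With d_CH₃NH₂ + d_HCl = 2.66 m, d_HCl = 2.66/(1 + 1.083) = 1.277 m.
d_CH₃NH₂ = 2.66 − 1.277 = 1.38 m.

1.38 m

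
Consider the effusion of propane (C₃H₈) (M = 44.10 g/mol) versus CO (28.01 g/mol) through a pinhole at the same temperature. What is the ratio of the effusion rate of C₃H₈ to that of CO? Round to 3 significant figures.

0.797

Graham's law gives rate_C₃H₈/rate_CO = √(M_CO/M_C₃H₈) = √(28.01/44.10) = √0.6351 = 0.797.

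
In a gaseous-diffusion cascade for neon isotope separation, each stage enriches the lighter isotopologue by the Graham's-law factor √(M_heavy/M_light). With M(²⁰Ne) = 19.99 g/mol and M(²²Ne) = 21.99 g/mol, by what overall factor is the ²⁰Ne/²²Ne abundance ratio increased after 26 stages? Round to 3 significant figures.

3.45

Each stage multiplies the ratio by α = √(21.99/19.99), so after 26 stages the overall factor is α^26 = (21.99/19.99)^(26/2).
= 1.10005^13 = 3.45.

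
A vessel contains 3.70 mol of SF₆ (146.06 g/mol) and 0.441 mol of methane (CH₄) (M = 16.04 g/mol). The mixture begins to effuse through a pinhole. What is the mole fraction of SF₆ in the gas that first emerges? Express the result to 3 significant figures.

Effusion rate of each component ∝ n_i/√M_i (partial pressure × 1/√M).
So x_SF₆ in the escaping gas = (n_SF₆/√M_SF₆) / Σ(n_i/√M_i)
= (3.70/√146.06) / (3.70/√146.06 + 0.441/√16.04) = 0.3062/(0.3062 + 0.1101) = 0.735.

0.735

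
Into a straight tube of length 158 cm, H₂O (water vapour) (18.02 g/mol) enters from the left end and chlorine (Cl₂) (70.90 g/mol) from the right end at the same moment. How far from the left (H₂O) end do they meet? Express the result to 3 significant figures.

105 cm

Graham's law gives d_H₂O/d_Cl₂ = rate_H₂O/rate_Cl₂ = √(M_Cl₂/M_H₂O) = √(70.90/18.02) = 1.984.
With d_H₂O + d_Cl₂ = 158 cm, d_Cl₂ = 158/(1 + 1.984) = 52.96 cm.
d_H₂O = 158 − 52.96 = 105 cm.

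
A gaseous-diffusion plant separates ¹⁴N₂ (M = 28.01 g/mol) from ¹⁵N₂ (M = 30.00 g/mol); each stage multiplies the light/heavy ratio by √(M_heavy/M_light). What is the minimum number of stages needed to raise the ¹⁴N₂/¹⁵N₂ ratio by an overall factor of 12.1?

73

Per stage α = (30.00/28.01)^(1/2) = 1.07105^0.5, giving ln α = 0.03432.
Need α^N ≥ 12.1 ⇒ N ≥ ln(12.1) / ln α = 2.493 / 0.03432 = 72.65.
So at least 73 stages are needed.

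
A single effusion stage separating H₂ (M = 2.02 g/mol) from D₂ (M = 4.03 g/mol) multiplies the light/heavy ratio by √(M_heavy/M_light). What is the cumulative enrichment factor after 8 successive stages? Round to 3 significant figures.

15.8

Each stage multiplies the ratio by α = √(4.03/2.02), so after 8 stages the overall factor is α^8 = (4.03/2.02)^(8/2).
= 1.99505^4 = 15.8.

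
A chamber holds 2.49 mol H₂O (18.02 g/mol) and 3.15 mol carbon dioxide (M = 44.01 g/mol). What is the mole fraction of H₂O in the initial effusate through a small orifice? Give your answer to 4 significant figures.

0.5526

Each component's effusion rate ∝ (its partial pressure)·(1/√M) ∝ n_i/√M_i.
x_H₂O(eff) = (n_H₂O/√M_H₂O) / (n_H₂O/√M_H₂O + n_CO₂/√M_CO₂)
= (2.49/√18.02) / (2.49/√18.02 + 3.15/√44.01) = 0.5866/(0.5866 + 0.4748) = 0.5526.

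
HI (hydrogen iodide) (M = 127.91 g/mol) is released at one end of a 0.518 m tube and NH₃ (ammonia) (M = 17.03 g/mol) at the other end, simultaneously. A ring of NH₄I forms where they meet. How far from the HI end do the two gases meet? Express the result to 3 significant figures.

0.138 m

The fronts meet when d_HI + d_NH₃ = L with d_HI/d_NH₃ = √(M_NH₃/M_HI) (Graham's law). Here √(M_NH₃/M_HI) = √(17.03/127.91) = 0.3649.
With d_HI + d_NH₃ = 0.518 m, d_NH₃ = 0.518/(1 + 0.3649) = 0.3795 m.
d_HI = 0.518 − 0.3795 = 0.138 m.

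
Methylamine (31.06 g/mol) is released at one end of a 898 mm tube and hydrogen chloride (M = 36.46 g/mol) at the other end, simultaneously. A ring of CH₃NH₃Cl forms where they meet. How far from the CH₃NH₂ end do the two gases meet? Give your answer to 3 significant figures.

The fronts meet when d_CH₃NH₂ + d_HCl = L with d_CH₃NH₂/d_HCl = √(M_HCl/M_CH₃NH₂) (Graham's law). Here √(M_HCl/M_CH₃NH₂) = √(36.46/31.06) = 1.083.
With d_CH₃NH₂ + d_HCl = 898 mm, d_HCl = 898/(1 + 1.083) = 431.0 mm.
d_CH₃NH₂ = 898 − 431.0 = 467 mm.

467 mm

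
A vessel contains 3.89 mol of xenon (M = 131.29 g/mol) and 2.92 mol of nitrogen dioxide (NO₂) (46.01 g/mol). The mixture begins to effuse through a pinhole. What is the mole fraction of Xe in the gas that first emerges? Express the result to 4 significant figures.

Each component's effusion rate ∝ (its partial pressure)·(1/√M) ∝ n_i/√M_i.
Mole fraction of Xe in the effusate = (n_Xe/√M_Xe) / (n_Xe/√M_Xe + n_NO₂/√M_NO₂)
= (3.89/√131.29) / (3.89/√131.29 + 2.92/√46.01) = 0.3395/(0.3395 + 0.4305) = 0.4409.

0.4409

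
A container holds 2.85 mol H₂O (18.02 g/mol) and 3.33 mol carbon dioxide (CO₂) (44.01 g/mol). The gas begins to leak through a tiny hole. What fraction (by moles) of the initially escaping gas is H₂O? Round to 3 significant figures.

0.572

The effusion rate of species i is ∝ p_i/√M_i ∝ n_i/√M_i.
Mole fraction of H₂O in the effusate = (n_H₂O/√M_H₂O) / (n_H₂O/√M_H₂O + n_CO₂/√M_CO₂)
= (2.85/√18.02) / (2.85/√18.02 + 3.33/√44.01) = 0.6714/(0.6714 + 0.5020) = 0.572.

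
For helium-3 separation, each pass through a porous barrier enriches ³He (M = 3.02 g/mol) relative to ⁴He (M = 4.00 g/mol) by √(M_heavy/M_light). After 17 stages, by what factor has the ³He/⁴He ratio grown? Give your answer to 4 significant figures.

Each stage multiplies the ratio by α = √(4.00/3.02), so after 17 stages the overall factor is α^17 = (4.00/3.02)^(17/2).
= 1.32450^(17/2) = 10.90.

10.90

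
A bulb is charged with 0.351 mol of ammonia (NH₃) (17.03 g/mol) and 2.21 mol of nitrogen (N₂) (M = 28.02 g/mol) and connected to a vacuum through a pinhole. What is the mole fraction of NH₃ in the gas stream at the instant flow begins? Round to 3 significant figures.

0.169

Each component's effusion rate ∝ (its partial pressure)·(1/√M) ∝ n_i/√M_i.
x_NH₃(eff) = (n_NH₃/√M_NH₃) / (n_NH₃/√M_NH₃ + n_N₂/√M_N₂)
= (0.351/√17.03) / (0.351/√17.03 + 2.21/√28.02) = 0.08505/(0.08505 + 0.4175) = 0.169.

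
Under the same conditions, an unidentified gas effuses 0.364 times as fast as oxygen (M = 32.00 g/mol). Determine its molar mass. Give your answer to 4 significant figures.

241.5 g/mol

Using Graham's law: rate_X/rate_O₂ = √(M_O₂/M_X).
0.364 = √(32.00/M_X)
M_X = 32.00 / 0.364² = 32.00 / 0.1325 = 241.5 g/mol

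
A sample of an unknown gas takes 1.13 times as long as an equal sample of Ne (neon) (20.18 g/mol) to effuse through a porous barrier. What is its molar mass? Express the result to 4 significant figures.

Since effusion rate ∝ 1/√M, t_X/t_Ne = √(M_X/M_Ne).
1.13 = √(M_X/20.18)
M_X = 20.18 × 1.13² = 20.18 × 1.277 = 25.77 g/mol

25.77 g/mol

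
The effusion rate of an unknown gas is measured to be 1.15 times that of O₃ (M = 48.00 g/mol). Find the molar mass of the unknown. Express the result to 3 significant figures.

Graham's law gives rate_X/rate_O₃ = √(M_O₃/M_X).
1.15 = √(48.00/M_X)
M_X = 48.00 / 1.15² = 48.00 / 1.322 = 36.3 g/mol

36.3 g/mol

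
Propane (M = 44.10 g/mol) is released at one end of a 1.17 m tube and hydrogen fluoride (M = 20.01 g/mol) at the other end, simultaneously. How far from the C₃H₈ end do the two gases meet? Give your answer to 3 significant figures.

The fronts meet when d_C₃H₈ + d_HF = L with d_C₃H₈/d_HF = √(M_HF/M_C₃H₈) (Graham's law). Here √(M_HF/M_C₃H₈) = √(20.01/44.10) = 0.6736.
With d_C₃H₈ + d_HF = 1.17 m, d_HF = 1.17/(1 + 0.6736) = 0.6991 m.
d_C₃H₈ = 1.17 − 0.6991 = 0.471 m.

0.471 m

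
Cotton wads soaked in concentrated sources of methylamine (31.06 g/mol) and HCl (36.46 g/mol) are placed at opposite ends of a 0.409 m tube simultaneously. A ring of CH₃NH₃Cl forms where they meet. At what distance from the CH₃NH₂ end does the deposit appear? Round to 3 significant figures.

0.213 m

Distances travelled in equal time are proportional to diffusion rates, so d_CH₃NH₂/d_HCl = √(M_HCl/M_CH₃NH₂) = √(36.46/31.06) = 1.083.
With d_CH₃NH₂ + d_HCl = 0.409 m, d_HCl = 0.409/(1 + 1.083) = 0.1963 m.
d_CH₃NH₂ = 0.409 − 0.1963 = 0.213 m.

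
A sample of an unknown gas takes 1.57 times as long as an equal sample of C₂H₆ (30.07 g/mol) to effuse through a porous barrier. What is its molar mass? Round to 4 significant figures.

74.12 g/mol

From Graham's law, t_X/t_C₂H₆ = √(M_X/M_C₂H₆).
1.57 = √(M_X/30.07)
M_X = 30.07 × 1.57² = 30.07 × 2.465 = 74.12 g/mol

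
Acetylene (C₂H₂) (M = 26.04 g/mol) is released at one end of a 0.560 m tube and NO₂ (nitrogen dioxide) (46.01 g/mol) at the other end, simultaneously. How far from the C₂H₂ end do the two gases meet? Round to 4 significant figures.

0.3196 m

Distances travelled in equal time are proportional to diffusion rates, so d_C₂H₂/d_NO₂ = √(M_NO₂/M_C₂H₂) = √(46.01/26.04) = 1.329.
With d_C₂H₂ + d_NO₂ = 0.560 m, d_NO₂ = 0.560/(1 + 1.329) = 0.2404 m.
d_C₂H₂ = 0.560 − 0.2404 = 0.3196 m.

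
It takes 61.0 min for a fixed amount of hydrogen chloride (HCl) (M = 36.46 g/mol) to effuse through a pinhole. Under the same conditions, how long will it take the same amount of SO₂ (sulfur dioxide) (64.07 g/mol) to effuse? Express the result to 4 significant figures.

80.86 min

From Graham's law, t_SO₂/t_HCl = √(M_SO₂/M_HCl) = √(64.07/36.46) = √1.757 = 1.326.
So the time for SO₂ is 61.0 × 1.326 = 80.86 min.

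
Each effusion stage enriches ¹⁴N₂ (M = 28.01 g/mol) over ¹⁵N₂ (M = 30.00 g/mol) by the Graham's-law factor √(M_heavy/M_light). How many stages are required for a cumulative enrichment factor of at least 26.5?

96

Single-stage factor α = √(30.00/28.01), so ln α = ½ ln(1.07105) = 0.03432.
Need α^N ≥ 26.5 ⇒ N ≥ ln(26.5) / ln α = 3.277 / 0.03432 = 95.49.
So at least 96 stages are needed.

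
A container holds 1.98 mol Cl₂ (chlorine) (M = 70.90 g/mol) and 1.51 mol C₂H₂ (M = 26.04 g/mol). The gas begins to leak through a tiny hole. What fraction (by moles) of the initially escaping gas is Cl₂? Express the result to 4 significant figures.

0.4428

The effusion rate of species i is ∝ p_i/√M_i ∝ n_i/√M_i.
Mole fraction of Cl₂ in the effusate = (n_Cl₂/√M_Cl₂) / (n_Cl₂/√M_Cl₂ + n_C₂H₂/√M_C₂H₂)
= (1.98/√70.90) / (1.98/√70.90 + 1.51/√26.04) = 0.2351/(0.2351 + 0.2959) = 0.4428.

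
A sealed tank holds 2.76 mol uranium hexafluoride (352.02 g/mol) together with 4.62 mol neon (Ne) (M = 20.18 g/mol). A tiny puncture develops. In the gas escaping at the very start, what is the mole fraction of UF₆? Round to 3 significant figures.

0.125

Effusion rate of each component ∝ n_i/√M_i (partial pressure × 1/√M).
x_UF₆(eff) = (n_UF₆/√M_UF₆) / (n_UF₆/√M_UF₆ + n_Ne/√M_Ne)
= (2.76/√352.02) / (2.76/√352.02 + 4.62/√20.18) = 0.1471/(0.1471 + 1.028) = 0.125.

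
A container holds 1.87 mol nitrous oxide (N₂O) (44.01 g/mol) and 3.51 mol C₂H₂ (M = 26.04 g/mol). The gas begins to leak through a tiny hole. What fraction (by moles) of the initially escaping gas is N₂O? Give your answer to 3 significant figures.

The effusion rate of species i is ∝ p_i/√M_i ∝ n_i/√M_i.
Mole fraction of N₂O in the effusate = (n_N₂O/√M_N₂O) / (n_N₂O/√M_N₂O + n_C₂H₂/√M_C₂H₂)
= (1.87/√44.01) / (1.87/√44.01 + 3.51/√26.04) = 0.2819/(0.2819 + 0.6878) = 0.291.

0.291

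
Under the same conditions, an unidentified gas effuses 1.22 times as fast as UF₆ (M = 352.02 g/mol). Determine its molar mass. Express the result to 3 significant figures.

237 g/mol

From Graham's law, rate_X/rate_UF₆ = √(M_UF₆/M_X).
1.22 = √(352.02/M_X)
M_X = 352.02 / 1.22² = 352.02 / 1.488 = 237 g/mol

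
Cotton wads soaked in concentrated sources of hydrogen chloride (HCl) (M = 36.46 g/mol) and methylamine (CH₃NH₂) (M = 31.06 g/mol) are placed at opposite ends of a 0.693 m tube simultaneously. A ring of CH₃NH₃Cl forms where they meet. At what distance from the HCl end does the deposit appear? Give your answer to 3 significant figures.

0.333 m

Graham's law gives d_HCl/d_CH₃NH₂ = rate_HCl/rate_CH₃NH₂ = √(M_CH₃NH₂/M_HCl) = √(31.06/36.46) = 0.9230.
With d_HCl + d_CH₃NH₂ = 0.693 m, d_CH₃NH₂ = 0.693/(1 + 0.9230) = 0.3604 m.
d_HCl = 0.693 − 0.3604 = 0.333 m.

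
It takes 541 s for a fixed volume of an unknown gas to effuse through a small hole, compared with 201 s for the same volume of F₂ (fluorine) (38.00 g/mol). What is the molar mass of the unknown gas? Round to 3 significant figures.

275 g/mol

Since effusion rate ∝ 1/√M, t_X/t_F₂ = √(M_X/M_F₂).
541/201 = 2.692 = √(M_X/38.00)
M_X = 38.00 × 2.692² = 38.00 × 7.244 = 275 g/mol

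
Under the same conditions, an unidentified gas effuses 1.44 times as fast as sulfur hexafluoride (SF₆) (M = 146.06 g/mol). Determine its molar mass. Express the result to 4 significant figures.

Graham's law gives rate_X/rate_SF₆ = √(M_SF₆/M_X).
1.44 = √(146.06/M_X)
M_X = 146.06 / 1.44² = 146.06 / 2.074 = 70.44 g/mol

70.44 g/mol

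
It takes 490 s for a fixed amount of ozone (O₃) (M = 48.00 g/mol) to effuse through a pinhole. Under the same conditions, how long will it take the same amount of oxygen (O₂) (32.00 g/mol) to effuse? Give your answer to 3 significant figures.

400 s

Since effusion rate ∝ 1/√M, t_O₂/t_O₃ = √(M_O₂/M_O₃) = √(32.00/48.00) = √0.6667 = 0.8165.
So the time for O₂ is 490 × 0.8165 = 400 s.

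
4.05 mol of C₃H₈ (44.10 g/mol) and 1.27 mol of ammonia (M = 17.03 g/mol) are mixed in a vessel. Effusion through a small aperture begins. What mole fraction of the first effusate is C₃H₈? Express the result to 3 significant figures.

Effusion rate of each component ∝ n_i/√M_i (partial pressure × 1/√M).
Mole fraction of C₃H₈ in the effusate = (n_C₃H₈/√M_C₃H₈) / (n_C₃H₈/√M_C₃H₈ + n_NH₃/√M_NH₃)
= (4.05/√44.10) / (4.05/√44.10 + 1.27/√17.03) = 0.6099/(0.6099 + 0.3077) = 0.665.

0.665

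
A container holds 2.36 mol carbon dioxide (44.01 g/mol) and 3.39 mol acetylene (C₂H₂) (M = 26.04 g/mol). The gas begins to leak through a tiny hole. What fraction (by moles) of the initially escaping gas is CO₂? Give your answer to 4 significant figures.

Each component's effusion rate ∝ (its partial pressure)·(1/√M) ∝ n_i/√M_i.
So x_CO₂ in the escaping gas = (n_CO₂/√M_CO₂) / Σ(n_i/√M_i)
= (2.36/√44.01) / (2.36/√44.01 + 3.39/√26.04) = 0.3557/(0.3557 + 0.6643) = 0.3487.

0.3487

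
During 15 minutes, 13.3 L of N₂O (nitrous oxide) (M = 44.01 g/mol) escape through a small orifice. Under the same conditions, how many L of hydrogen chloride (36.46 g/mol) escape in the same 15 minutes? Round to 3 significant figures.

Graham's law gives rate_HCl/rate_N₂O = √(M_N₂O/M_HCl) = √(44.01/36.46) = √1.207 = 1.099.
So the volume for HCl is 13.3 × 1.099 = 14.6 L.

14.6 L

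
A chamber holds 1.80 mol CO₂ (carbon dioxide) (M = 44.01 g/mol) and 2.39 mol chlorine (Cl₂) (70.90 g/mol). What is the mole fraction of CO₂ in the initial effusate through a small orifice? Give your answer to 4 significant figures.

Each component's effusion rate ∝ (its partial pressure)·(1/√M) ∝ n_i/√M_i.
x_CO₂(eff) = (n_CO₂/√M_CO₂) / (n_CO₂/√M_CO₂ + n_Cl₂/√M_Cl₂)
= (1.80/√44.01) / (1.80/√44.01 + 2.39/√70.90) = 0.2713/(0.2713 + 0.2838) = 0.4887.

0.4887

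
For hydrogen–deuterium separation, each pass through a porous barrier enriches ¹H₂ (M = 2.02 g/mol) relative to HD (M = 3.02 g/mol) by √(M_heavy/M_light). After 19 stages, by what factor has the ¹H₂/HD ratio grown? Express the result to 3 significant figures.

45.6

After 19 stages the ratio has grown by (√(3.02/2.02))^19 = (3.02/2.02)^(19/2).
= 1.49505^(19/2) = 45.6.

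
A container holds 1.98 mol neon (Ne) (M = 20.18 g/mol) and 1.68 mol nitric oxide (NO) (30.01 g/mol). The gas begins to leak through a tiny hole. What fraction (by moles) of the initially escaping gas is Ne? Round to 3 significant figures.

Rate_i ∝ x_i/√M_i (Graham's law weighted by mole fraction), so the effusate composition follows n_i/√M_i.
So x_Ne in the escaping gas = (n_Ne/√M_Ne) / Σ(n_i/√M_i)
= (1.98/√20.18) / (1.98/√20.18 + 1.68/√30.01) = 0.4408/(0.4408 + 0.3067) = 0.590.

0.590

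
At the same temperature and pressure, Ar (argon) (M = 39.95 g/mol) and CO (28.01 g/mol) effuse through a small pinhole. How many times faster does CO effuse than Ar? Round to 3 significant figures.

Graham's law gives rate_CO/rate_Ar = √(M_Ar/M_CO) = √(39.95/28.01) = √1.426 = 1.19.

1.19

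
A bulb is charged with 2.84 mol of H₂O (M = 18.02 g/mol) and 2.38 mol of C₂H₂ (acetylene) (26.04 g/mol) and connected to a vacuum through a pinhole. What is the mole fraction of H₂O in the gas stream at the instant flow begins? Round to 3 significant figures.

The effusion rate of species i is ∝ p_i/√M_i ∝ n_i/√M_i.
Mole fraction of H₂O in the effusate = (n_H₂O/√M_H₂O) / (n_H₂O/√M_H₂O + n_C₂H₂/√M_C₂H₂)
= (2.84/√18.02) / (2.84/√18.02 + 2.38/√26.04) = 0.6690/(0.6690 + 0.4664) = 0.589.

0.589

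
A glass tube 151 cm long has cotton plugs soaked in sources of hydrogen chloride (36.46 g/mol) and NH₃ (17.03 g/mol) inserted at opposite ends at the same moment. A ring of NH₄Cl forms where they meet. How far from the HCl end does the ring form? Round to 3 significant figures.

61.3 cm

In equal time, each gas travels a distance ∝ its rate ∝ 1/√M, so d_HCl/d_NH₃ = √(M_NH₃/M_HCl) = √(17.03/36.46) = 0.6834.
With d_HCl + d_NH₃ = 151 cm, d_NH₃ = 151/(1 + 0.6834) = 89.70 cm.
d_HCl = 151 − 89.70 = 61.3 cm.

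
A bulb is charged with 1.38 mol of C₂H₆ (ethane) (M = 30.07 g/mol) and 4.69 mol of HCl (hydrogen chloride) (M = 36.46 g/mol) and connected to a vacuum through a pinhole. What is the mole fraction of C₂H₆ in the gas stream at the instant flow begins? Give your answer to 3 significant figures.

0.245

The effusion rate of species i is ∝ p_i/√M_i ∝ n_i/√M_i.
So x_C₂H₆ in the escaping gas = (n_C₂H₆/√M_C₂H₆) / Σ(n_i/√M_i)
= (1.38/√30.07) / (1.38/√30.07 + 4.69/√36.46) = 0.2517/(0.2517 + 0.7767) = 0.245.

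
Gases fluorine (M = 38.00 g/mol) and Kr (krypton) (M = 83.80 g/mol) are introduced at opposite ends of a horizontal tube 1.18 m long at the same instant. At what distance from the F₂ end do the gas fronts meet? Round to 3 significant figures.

Distances travelled in equal time are proportional to diffusion rates, so d_F₂/d_Kr = √(M_Kr/M_F₂) = √(83.80/38.00) = 1.485.
With d_F₂ + d_Kr = 1.18 m, d_Kr = 1.18/(1 + 1.485) = 0.4748 m.
d_F₂ = 1.18 − 0.4748 = 0.705 m.

0.705 m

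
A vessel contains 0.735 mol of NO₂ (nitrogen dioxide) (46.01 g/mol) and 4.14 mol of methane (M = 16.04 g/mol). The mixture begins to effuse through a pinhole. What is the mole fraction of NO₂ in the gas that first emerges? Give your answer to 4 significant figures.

0.09488

Each component's effusion rate ∝ (its partial pressure)·(1/√M) ∝ n_i/√M_i.
Mole fraction of NO₂ in the effusate = (n_NO₂/√M_NO₂) / (n_NO₂/√M_NO₂ + n_CH₄/√M_CH₄)
= (0.735/√46.01) / (0.735/√46.01 + 4.14/√16.04) = 0.1084/(0.1084 + 1.034) = 0.09488.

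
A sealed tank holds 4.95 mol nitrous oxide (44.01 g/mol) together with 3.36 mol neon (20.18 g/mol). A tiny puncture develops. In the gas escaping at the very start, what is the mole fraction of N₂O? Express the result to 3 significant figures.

0.499

The effusion rate of species i is ∝ p_i/√M_i ∝ n_i/√M_i.
So x_N₂O in the escaping gas = (n_N₂O/√M_N₂O) / Σ(n_i/√M_i)
= (4.95/√44.01) / (4.95/√44.01 + 3.36/√20.18) = 0.7462/(0.7462 + 0.7480) = 0.499.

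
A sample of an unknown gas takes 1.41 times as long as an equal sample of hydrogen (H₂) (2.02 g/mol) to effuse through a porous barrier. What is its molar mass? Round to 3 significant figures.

Using Graham's law: t_X/t_H₂ = √(M_X/M_H₂).
1.41 = √(M_X/2.02)
M_X = 2.02 × 1.41² = 2.02 × 1.988 = 4.02 g/mol

4.02 g/mol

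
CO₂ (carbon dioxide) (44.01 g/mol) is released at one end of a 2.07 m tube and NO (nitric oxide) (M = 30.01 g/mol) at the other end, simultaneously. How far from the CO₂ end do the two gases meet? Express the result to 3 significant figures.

Distances travelled in equal time are proportional to diffusion rates, so d_CO₂/d_NO = √(M_NO/M_CO₂) = √(30.01/44.01) = 0.8258.
With d_CO₂ + d_NO = 2.07 m, d_NO = 2.07/(1 + 0.8258) = 1.134 m.
d_CO₂ = 2.07 − 1.134 = 0.936 m.

0.936 m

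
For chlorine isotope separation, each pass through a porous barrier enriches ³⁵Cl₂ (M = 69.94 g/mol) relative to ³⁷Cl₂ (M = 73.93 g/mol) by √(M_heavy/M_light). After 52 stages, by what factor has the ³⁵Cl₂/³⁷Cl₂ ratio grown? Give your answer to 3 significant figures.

4.23

The single-stage factor is √(M_heavy/M_light), so 52 stages give [√(73.93/69.94)]^52 = (73.93/69.94)^(52/2).
= 1.05705^26 = 4.23.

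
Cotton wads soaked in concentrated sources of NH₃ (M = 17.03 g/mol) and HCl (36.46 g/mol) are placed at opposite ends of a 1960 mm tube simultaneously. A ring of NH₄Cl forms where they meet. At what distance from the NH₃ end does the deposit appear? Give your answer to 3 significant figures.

In equal time, each gas travels a distance ∝ its rate ∝ 1/√M, so d_NH₃/d_HCl = √(M_HCl/M_NH₃) = √(36.46/17.03) = 1.463.
With d_NH₃ + d_HCl = 1960 mm, d_HCl = 1960/(1 + 1.463) = 795.7 mm.
d_NH₃ = 1960 − 795.7 = 1160 mm.

1160 mm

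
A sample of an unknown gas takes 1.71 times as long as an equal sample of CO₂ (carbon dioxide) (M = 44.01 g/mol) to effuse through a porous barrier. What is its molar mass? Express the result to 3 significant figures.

129 g/mol

From Graham's law, t_X/t_CO₂ = √(M_X/M_CO₂).
1.71 = √(M_X/44.01)
M_X = 44.01 × 1.71² = 44.01 × 2.924 = 129 g/mol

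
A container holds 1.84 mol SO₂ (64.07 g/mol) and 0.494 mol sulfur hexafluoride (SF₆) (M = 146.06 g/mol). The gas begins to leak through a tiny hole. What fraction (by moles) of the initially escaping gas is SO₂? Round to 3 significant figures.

0.849

Each component's effusion rate ∝ (its partial pressure)·(1/√M) ∝ n_i/√M_i.
Mole fraction of SO₂ in the effusate = (n_SO₂/√M_SO₂) / (n_SO₂/√M_SO₂ + n_SF₆/√M_SF₆)
= (1.84/√64.07) / (1.84/√64.07 + 0.494/√146.06) = 0.2299/(0.2299 + 0.04088) = 0.849.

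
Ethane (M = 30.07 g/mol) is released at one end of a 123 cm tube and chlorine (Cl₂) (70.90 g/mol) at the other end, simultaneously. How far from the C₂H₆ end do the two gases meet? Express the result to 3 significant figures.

74.5 cm

Graham's law gives d_C₂H₆/d_Cl₂ = rate_C₂H₆/rate_Cl₂ = √(M_Cl₂/M_C₂H₆) = √(70.90/30.07) = 1.536.
With d_C₂H₆ + d_Cl₂ = 123 cm, d_Cl₂ = 123/(1 + 1.536) = 48.51 cm.
d_C₂H₆ = 123 − 48.51 = 74.5 cm.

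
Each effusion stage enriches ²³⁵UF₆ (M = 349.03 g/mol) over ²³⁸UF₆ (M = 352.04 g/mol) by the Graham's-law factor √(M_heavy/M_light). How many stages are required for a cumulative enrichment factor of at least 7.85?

480

Per stage α = (352.04/349.03)^(1/2) = 1.00862^0.5, giving ln α = 0.004293.
Need α^N ≥ 7.85 ⇒ N ≥ ln(7.85) / ln α = 2.061 / 0.004293 = 479.92.
Minimum whole number of stages: N = 480.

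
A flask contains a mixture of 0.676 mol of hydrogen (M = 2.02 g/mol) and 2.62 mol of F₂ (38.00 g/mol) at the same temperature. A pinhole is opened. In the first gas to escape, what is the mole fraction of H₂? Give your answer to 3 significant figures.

Effusion rate of each component ∝ n_i/√M_i (partial pressure × 1/√M).
Mole fraction of H₂ in the effusate = (n_H₂/√M_H₂) / (n_H₂/√M_H₂ + n_F₂/√M_F₂)
= (0.676/√2.02) / (0.676/√2.02 + 2.62/√38.00) = 0.4756/(0.4756 + 0.4250) = 0.528.

0.528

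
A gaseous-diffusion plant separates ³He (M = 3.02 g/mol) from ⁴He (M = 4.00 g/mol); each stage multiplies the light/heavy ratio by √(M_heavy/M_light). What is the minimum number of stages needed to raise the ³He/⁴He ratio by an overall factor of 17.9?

21

Single-stage factor α = √(4.00/3.02), so ln α = ½ ln(1.32450) = 0.1405.
Need α^N ≥ 17.9 ⇒ N ≥ ln(17.9) / ln α = 2.885 / 0.1405 = 20.53.
Minimum whole number of stages: N = 21.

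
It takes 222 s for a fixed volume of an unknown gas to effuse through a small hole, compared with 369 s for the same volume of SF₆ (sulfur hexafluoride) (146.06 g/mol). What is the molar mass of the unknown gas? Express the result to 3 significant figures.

From Graham's law, t_X/t_SF₆ = √(M_X/M_SF₆).
222/369 = 0.6016 = √(M_X/146.06)
M_X = 146.06 × 0.6016² = 146.06 × 0.3620 = 52.9 g/mol

52.9 g/mol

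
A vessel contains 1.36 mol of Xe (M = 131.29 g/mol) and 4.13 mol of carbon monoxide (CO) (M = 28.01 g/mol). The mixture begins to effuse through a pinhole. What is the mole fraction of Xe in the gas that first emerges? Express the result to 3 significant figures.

The effusion rate of species i is ∝ p_i/√M_i ∝ n_i/√M_i.
x_Xe(eff) = (n_Xe/√M_Xe) / (n_Xe/√M_Xe + n_CO/√M_CO)
= (1.36/√131.29) / (1.36/√131.29 + 4.13/√28.01) = 0.1187/(0.1187 + 0.7804) = 0.132.

0.132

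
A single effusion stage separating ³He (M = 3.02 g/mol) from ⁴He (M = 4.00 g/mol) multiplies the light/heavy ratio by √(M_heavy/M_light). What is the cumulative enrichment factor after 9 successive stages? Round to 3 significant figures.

Overall factor = α^9 with α = √(4.00/3.02), i.e. (4.00/3.02)^(9/2).
= 1.32450^(9/2) = 3.54.

3.54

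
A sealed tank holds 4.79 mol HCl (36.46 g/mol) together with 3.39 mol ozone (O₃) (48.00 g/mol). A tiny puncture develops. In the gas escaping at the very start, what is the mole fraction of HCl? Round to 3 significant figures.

Rate_i ∝ x_i/√M_i (Graham's law weighted by mole fraction), so the effusate composition follows n_i/√M_i.
Mole fraction of HCl in the effusate = (n_HCl/√M_HCl) / (n_HCl/√M_HCl + n_O₃/√M_O₃)
= (4.79/√36.46) / (4.79/√36.46 + 3.39/√48.00) = 0.7933/(0.7933 + 0.4893) = 0.619.

0.619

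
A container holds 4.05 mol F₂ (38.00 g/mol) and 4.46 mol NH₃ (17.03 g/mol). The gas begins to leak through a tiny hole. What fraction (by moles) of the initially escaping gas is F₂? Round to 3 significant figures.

Each component's effusion rate ∝ (its partial pressure)·(1/√M) ∝ n_i/√M_i.
So x_F₂ in the escaping gas = (n_F₂/√M_F₂) / Σ(n_i/√M_i)
= (4.05/√38.00) / (4.05/√38.00 + 4.46/√17.03) = 0.6570/(0.6570 + 1.081) = 0.378.

0.378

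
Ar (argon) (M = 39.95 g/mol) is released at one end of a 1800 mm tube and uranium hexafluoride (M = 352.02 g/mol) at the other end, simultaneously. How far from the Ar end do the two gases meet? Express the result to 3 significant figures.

1350 mm

The fronts meet when d_Ar + d_UF₆ = L with d_Ar/d_UF₆ = √(M_UF₆/M_Ar) (Graham's law). Here √(M_UF₆/M_Ar) = √(352.02/39.95) = 2.968.
With d_Ar + d_UF₆ = 1800 mm, d_UF₆ = 1800/(1 + 2.968) = 453.6 mm.
d_Ar = 1800 − 453.6 = 1350 mm.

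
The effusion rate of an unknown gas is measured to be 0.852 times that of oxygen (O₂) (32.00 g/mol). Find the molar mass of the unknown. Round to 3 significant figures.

Using Graham's law: rate_X/rate_O₂ = √(M_O₂/M_X).
0.852 = √(32.00/M_X)
M_X = 32.00 / 0.852² = 32.00 / 0.7259 = 44.1 g/mol

44.1 g/mol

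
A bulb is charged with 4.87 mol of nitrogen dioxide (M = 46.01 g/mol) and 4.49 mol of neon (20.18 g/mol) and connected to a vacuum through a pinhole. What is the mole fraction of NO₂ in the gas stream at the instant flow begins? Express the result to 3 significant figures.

0.418

Effusion rate of each component ∝ n_i/√M_i (partial pressure × 1/√M).
So x_NO₂ in the escaping gas = (n_NO₂/√M_NO₂) / Σ(n_i/√M_i)
= (4.87/√46.01) / (4.87/√46.01 + 4.49/√20.18) = 0.7180/(0.7180 + 0.9995) = 0.418.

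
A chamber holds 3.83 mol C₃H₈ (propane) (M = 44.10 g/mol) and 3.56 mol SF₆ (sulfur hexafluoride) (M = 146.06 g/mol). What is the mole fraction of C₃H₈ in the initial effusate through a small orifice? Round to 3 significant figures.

0.662

Rate_i ∝ x_i/√M_i (Graham's law weighted by mole fraction), so the effusate composition follows n_i/√M_i.
So x_C₃H₈ in the escaping gas = (n_C₃H₈/√M_C₃H₈) / Σ(n_i/√M_i)
= (3.83/√44.10) / (3.83/√44.10 + 3.56/√146.06) = 0.5767/(0.5767 + 0.2946) = 0.662.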